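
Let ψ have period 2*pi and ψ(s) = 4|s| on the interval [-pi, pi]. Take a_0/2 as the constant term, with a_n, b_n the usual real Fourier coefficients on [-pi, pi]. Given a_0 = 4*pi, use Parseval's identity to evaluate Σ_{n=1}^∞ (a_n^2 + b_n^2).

8*pi**2/3

Parseval: a_0^2/2 + Σ_{n≥1} (a_n^2+b_n^2) = 1/pi ∫_{-pi}^{pi} ψ(s)^2 ds = 32*pi**2/3.
Subtract a_0^2/2 = 8*pi**2: Σ (a_n^2+b_n^2) = 8*pi**2/3.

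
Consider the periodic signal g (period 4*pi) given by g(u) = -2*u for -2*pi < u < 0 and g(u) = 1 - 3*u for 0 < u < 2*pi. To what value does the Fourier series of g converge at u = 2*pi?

1/2 - pi

u = 2*pi differs from u = -2*pi by 1 full period(s), and the series is 4*pi-periodic.
At u = -2*pi the one-sided limits are g(-2*pi^-) = 1 - 6*pi and g(-2*pi^+) = 4*pi.
By Dirichlet's theorem the series converges to their average, [(1 - 6*pi) + (4*pi)]/2 = 1/2 - pi.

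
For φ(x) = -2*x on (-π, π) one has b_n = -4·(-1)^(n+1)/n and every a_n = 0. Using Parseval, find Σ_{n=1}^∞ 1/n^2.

pi**2/6

Parseval: Σ b_n^2 = (1/π) ∫_{-π}^{π} φ(x)^2 dx = 8*pi**2/3.
Σ b_n^2 = Σ 16/n^2, so Σ 1/n^2 = (8*pi**2/3)/16 = pi**2/6.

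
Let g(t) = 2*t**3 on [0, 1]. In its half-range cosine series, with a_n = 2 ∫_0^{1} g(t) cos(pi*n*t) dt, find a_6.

a_6 = 2 ∫_0^{1} (2*t**3) cos(6*pi*t) dt.
Integrating by parts three times (tabular method), an antiderivative of (2*t**3) cos(6*pi*t) is t**3*sin(6*pi*t)/(3*pi) + t**2*cos(6*pi*t)/(6*pi**2) - t*sin(6*pi*t)/(18*pi**3) - cos(6*pi*t)/(108*pi**4); evaluating from 0 to 1: ∫_{0}^{1} (2*t**3) cos(6*pi*t) dt = ((-1 + 18*pi**2)/(108*pi**4)) - (-1/(108*pi**4)) = 1/(6*pi**2).
Hence a_6 = 2·(1/(6*pi**2)) = 1/(3*pi**2).

1/(3*pi**2)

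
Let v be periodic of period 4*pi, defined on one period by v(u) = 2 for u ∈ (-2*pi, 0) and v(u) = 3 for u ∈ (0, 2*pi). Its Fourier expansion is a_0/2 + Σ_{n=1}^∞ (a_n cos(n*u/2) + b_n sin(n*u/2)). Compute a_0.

5

a_0 = (1/(2*pi)) ∫_{-2*pi}^{2*pi} v(u) du = (1/(2*pi)) · (10*pi) = 5.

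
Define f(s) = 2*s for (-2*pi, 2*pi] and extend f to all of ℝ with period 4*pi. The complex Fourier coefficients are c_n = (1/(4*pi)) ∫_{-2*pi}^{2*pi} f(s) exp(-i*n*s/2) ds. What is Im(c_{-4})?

-1

Since f is real-valued, Im(c_{-4}) = -(1/(4*pi)) ∫_{-2*pi}^{2*pi} f(s) sin(-2*s) ds = b_{4}/2.
f is odd and sin(-2*s) is odd, so the integrand is even: ∫_{-2*pi}^{2*pi} f(s) sin(-2*s) ds = 2∫_0^{2*pi} f(s) sin(-2*s) ds.
Integrating by parts (boundary term plus one more integral), an antiderivative of (2*s) sin(-2*s) is s*cos(2*s) - sin(2*s)/2; evaluating from 0 to 2*pi: ∫_{0}^{2*pi} (2*s) sin(-2*s) ds = (2*pi) - (0) = 2*pi.
So ∫_{-2*pi}^{2*pi} f(s) sin(-2*s) ds = 4*pi.
Hence Im(c_{-4}) = (-1/(4*pi))·(4*pi) = -1.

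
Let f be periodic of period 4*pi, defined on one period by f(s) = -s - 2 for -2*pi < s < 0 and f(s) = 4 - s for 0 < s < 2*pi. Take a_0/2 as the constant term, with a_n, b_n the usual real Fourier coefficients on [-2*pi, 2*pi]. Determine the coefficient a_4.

0

a_4 = (1/(2*pi)) ∫_{-2*pi}^{2*pi} f(s) cos(2*s) ds.
Split the integral at the breakpoints.
Integrating by parts (boundary term plus one more integral), an antiderivative of (-s - 2) cos(2*s) is -s*sin(2*s)/2 - sin(2*s) - cos(2*s)/4; evaluating from -2*pi to 0: ∫_{-2*pi}^{0} (-s - 2) cos(2*s) ds = (-1/4) - (-1/4) = 0.
Integrating by parts (boundary term plus one more integral), an antiderivative of (4 - s) cos(2*s) is -s*sin(2*s)/2 + 2*sin(2*s) - cos(2*s)/4; evaluating from 0 to 2*pi: ∫_{0}^{2*pi} (4 - s) cos(2*s) ds = (-1/4) - (-1/4) = 0.
Summing the pieces and multiplying by (1/(2*pi)) gives a_4 = 0.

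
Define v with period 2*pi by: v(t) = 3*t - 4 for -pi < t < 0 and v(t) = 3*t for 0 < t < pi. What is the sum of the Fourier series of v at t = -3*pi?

t = -3*pi differs from t = pi by -2 full period(s), and the series is 2*pi-periodic.
At t = pi the one-sided limits are v(pi^-) = 3*pi and v(pi^+) = -3*pi - 4.
By Dirichlet's theorem the series converges to their average, [(3*pi) + (-3*pi - 4)]/2 = -2.

-2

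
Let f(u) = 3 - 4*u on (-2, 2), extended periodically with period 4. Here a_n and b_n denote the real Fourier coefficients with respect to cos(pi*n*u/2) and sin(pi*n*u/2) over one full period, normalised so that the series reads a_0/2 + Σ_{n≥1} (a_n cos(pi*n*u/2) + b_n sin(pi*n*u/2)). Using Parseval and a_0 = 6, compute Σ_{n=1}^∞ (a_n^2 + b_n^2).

Parseval: a_0^2/2 + Σ_{n≥1} (a_n^2+b_n^2) = 1/2 ∫_{-2}^{2} f(u)^2 du = 182/3.
Subtract a_0^2/2 = 18: Σ (a_n^2+b_n^2) = 128/3.

128/3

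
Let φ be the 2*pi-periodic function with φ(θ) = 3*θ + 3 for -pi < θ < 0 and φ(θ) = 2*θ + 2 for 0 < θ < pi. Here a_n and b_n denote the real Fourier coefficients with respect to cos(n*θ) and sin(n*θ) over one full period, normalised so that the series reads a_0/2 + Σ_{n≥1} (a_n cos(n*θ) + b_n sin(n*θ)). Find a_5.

2/(25*pi)

a_5 = 1/pi ∫_{-pi}^{pi} φ(θ) cos(5*θ) dθ.
Split the integral at the breakpoints.
Integrating by parts (boundary term plus one more integral), an antiderivative of (3*θ + 3) cos(5*θ) is 3*θ*sin(5*θ)/5 + 3*sin(5*θ)/5 + 3*cos(5*θ)/25; evaluating from -pi to 0: ∫_{-pi}^{0} (3*θ + 3) cos(5*θ) dθ = (3/25) - (-3/25) = 6/25.
Integrating by parts (boundary term plus one more integral), an antiderivative of (2*θ + 2) cos(5*θ) is 2*θ*sin(5*θ)/5 + 2*sin(5*θ)/5 + 2*cos(5*θ)/25; evaluating from 0 to pi: ∫_{0}^{pi} (2*θ + 2) cos(5*θ) dθ = (-2/25) - (2/25) = -4/25.
Summing the pieces and multiplying by (1/pi) gives a_5 = 2/(25*pi).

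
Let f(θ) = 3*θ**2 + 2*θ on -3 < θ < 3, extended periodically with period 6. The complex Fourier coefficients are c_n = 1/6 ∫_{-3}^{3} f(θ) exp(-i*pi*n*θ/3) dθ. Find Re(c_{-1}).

Since f is real-valued, Re(c_{-1}) = 1/6 ∫_{-3}^{3} f(θ) cos(-pi*θ/3) dθ = a_{1}/2.
Integrating by parts twice (tabular method), an antiderivative of (3*θ**2 + 2*θ) cos(-pi*θ/3) is 9*θ**2*sin(pi*θ/3)/pi + 6*θ*sin(pi*θ/3)/pi + 54*θ*cos(pi*θ/3)/pi**2 - 162*sin(pi*θ/3)/pi**3 + 18*cos(pi*θ/3)/pi**2; evaluating from -3 to 3: ∫_{-3}^{3} (3*θ**2 + 2*θ) cos(-pi*θ/3) dθ = (-180/pi**2) - (144/pi**2) = -324/pi**2.
Hence Re(c_{-1}) = (1/6)·(-324/pi**2) = -54/pi**2.

-54/pi**2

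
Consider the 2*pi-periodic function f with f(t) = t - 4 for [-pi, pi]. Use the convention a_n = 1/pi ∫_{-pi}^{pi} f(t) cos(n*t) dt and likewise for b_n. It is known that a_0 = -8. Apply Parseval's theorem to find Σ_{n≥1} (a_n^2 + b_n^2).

Parseval: a_0^2/2 + Σ_{n≥1} (a_n^2+b_n^2) = 1/pi ∫_{-pi}^{pi} f(t)^2 dt = 2*pi**2/3 + 32.
Subtract a_0^2/2 = 32: Σ (a_n^2+b_n^2) = 2*pi**2/3.

2*pi**2/3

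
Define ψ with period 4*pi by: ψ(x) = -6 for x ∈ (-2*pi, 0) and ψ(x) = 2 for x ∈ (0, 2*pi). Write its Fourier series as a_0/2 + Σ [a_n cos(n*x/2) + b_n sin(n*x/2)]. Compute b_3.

b_3 = (1/(2*pi)) ∫_{-2*pi}^{2*pi} ψ(x) sin(3*x/2) dx.
Split the integral at the breakpoints.
Directly, an antiderivative of (-6) sin(3*x/2) is 4*cos(3*x/2); evaluating from -2*pi to 0: ∫_{-2*pi}^{0} (-6) sin(3*x/2) dx = (4) - (-4) = 8.
Directly, an antiderivative of (2) sin(3*x/2) is -4*cos(3*x/2)/3; evaluating from 0 to 2*pi: ∫_{0}^{2*pi} (2) sin(3*x/2) dx = (4/3) - (-4/3) = 8/3.
Summing the pieces and multiplying by (1/(2*pi)) gives b_3 = 16/(3*pi).

16/(3*pi)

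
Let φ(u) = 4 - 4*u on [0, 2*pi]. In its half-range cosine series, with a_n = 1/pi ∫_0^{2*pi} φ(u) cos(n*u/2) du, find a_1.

a_1 = 1/pi ∫_0^{2*pi} (4 - 4*u) cos(u/2) du.
Integrating by parts (boundary term plus one more integral), an antiderivative of (4 - 4*u) cos(u/2) is -8*u*sin(u/2) + 8*sin(u/2) - 16*cos(u/2); evaluating from 0 to 2*pi: ∫_{0}^{2*pi} (4 - 4*u) cos(u/2) du = (16) - (-16) = 32.
Hence a_1 = (1/pi)·(32) = 32/pi.

32/pi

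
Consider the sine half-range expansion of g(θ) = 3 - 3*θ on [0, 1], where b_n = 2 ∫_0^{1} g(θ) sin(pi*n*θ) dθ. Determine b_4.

b_4 = 2 ∫_0^{1} (3 - 3*θ) sin(4*pi*θ) dθ.
Integrating by parts (boundary term plus one more integral), an antiderivative of (3 - 3*θ) sin(4*pi*θ) is 3*θ*cos(4*pi*θ)/(4*pi) - 3*sin(4*pi*θ)/(16*pi**2) - 3*cos(4*pi*θ)/(4*pi); evaluating from 0 to 1: ∫_{0}^{1} (3 - 3*θ) sin(4*pi*θ) dθ = (0) - (-3/(4*pi)) = 3/(4*pi).
Hence b_4 = 2·(3/(4*pi)) = 3/(2*pi).

3/(2*pi)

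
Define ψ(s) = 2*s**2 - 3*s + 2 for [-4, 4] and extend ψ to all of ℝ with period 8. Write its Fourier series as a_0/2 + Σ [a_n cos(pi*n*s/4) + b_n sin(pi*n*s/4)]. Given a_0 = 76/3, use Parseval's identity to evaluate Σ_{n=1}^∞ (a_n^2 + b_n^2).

Parseval: a_0^2/2 + Σ_{n≥1} (a_n^2+b_n^2) = 1/4 ∫_{-4}^{4} ψ(s)^2 ds = 8984/15.
Subtract a_0^2/2 = 2888/9: Σ (a_n^2+b_n^2) = 12512/45.

12512/45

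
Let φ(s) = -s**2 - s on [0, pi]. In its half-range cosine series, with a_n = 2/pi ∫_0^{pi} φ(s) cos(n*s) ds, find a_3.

a_3 = 2/pi ∫_0^{pi} (-s**2 - s) cos(3*s) ds.
Integrating by parts twice (tabular method), an antiderivative of (-s**2 - s) cos(3*s) is -s**2*sin(3*s)/3 - s*sin(3*s)/3 - 2*s*cos(3*s)/9 + 2*sin(3*s)/27 - cos(3*s)/9; evaluating from 0 to pi: ∫_{0}^{pi} (-s**2 - s) cos(3*s) ds = (1/9 + 2*pi/9) - (-1/9) = 2/9 + 2*pi/9.
Hence a_3 = (2/pi)·(2/9 + 2*pi/9) = 4*(1 + pi)/(9*pi).

4*(1 + pi)/(9*pi)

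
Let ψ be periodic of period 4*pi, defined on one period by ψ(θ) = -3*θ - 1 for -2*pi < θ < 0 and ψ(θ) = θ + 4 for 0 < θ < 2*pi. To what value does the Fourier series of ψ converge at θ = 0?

At θ = 0 the one-sided limits are ψ(0^-) = -1 and ψ(0^+) = 4.
By Dirichlet's theorem the series converges to their average, [(-1) + (4)]/2 = 3/2.

3/2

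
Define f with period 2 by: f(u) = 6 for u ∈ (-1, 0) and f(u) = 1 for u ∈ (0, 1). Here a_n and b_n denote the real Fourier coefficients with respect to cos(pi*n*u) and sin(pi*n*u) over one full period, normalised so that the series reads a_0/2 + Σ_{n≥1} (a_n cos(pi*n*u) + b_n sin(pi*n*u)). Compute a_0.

7

a_0 = ∫_{-1}^{1} f(u) du = 7.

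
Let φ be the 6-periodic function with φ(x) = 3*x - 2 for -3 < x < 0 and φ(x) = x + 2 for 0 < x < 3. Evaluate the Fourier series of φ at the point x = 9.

x = 9 differs from x = -3 by 2 full period(s), and the series is 6-periodic.
At x = -3 the one-sided limits are φ(-3^-) = 5 and φ(-3^+) = -11.
By Dirichlet's theorem the series converges to their average, [(5) + (-11)]/2 = -3.

-3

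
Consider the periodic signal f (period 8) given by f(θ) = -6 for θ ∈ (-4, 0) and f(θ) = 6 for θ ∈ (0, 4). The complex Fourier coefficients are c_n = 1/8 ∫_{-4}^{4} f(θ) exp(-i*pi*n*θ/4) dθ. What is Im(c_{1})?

Since f is real-valued, Im(c_{1}) = -1/8 ∫_{-4}^{4} f(θ) sin(pi*θ/4) dθ = -b_{1}/2.
f is odd and sin(pi*θ/4) is odd, so the integrand is even: ∫_{-4}^{4} f(θ) sin(pi*θ/4) dθ = 2∫_0^{4} f(θ) sin(pi*θ/4) dθ.
Directly, an antiderivative of (6) sin(pi*θ/4) is -24*cos(pi*θ/4)/pi; evaluating from 0 to 4: ∫_{0}^{4} (6) sin(pi*θ/4) dθ = (24/pi) - (-24/pi) = 48/pi.
So ∫_{-4}^{4} f(θ) sin(pi*θ/4) dθ = 96/pi.
Hence Im(c_{1}) = (-1/8)·(96/pi) = -12/pi.

-12/pi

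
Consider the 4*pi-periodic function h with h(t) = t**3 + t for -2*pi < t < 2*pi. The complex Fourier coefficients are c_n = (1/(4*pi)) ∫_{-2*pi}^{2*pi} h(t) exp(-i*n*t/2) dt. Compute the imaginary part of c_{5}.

Since h is real-valued, Im(c_{5}) = -(1/(4*pi)) ∫_{-2*pi}^{2*pi} h(t) sin(5*t/2) dt = -b_{5}/2.
h is odd and sin(5*t/2) is odd, so the integrand is even: ∫_{-2*pi}^{2*pi} h(t) sin(5*t/2) dt = 2∫_0^{2*pi} h(t) sin(5*t/2) dt.
Integrating by parts three times (tabular method), an antiderivative of (t**3 + t) sin(5*t/2) is -2*t**3*cos(5*t/2)/5 + 12*t**2*sin(5*t/2)/25 - 2*t*cos(5*t/2)/125 + 4*sin(5*t/2)/625; evaluating from 0 to 2*pi: ∫_{0}^{2*pi} (t**3 + t) sin(5*t/2) dt = (4*pi*(1 + 100*pi**2)/125) - (0) = 4*pi*(1 + 100*pi**2)/125.
So ∫_{-2*pi}^{2*pi} h(t) sin(5*t/2) dt = 8*pi*(1 + 100*pi**2)/125.
Hence Im(c_{5}) = (-1/(4*pi))·(8*pi*(1 + 100*pi**2)/125) = -8*pi**2/5 - 2/125.

-8*pi**2/5 - 2/125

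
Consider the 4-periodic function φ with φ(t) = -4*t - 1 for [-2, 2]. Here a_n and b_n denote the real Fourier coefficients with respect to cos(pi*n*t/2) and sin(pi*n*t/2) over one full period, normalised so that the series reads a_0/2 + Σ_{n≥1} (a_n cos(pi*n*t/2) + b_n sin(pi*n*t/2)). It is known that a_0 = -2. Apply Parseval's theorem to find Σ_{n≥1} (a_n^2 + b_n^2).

128/3

Parseval: a_0^2/2 + Σ_{n≥1} (a_n^2+b_n^2) = 1/2 ∫_{-2}^{2} φ(t)^2 dt = 134/3.
Subtract a_0^2/2 = 2: Σ (a_n^2+b_n^2) = 128/3.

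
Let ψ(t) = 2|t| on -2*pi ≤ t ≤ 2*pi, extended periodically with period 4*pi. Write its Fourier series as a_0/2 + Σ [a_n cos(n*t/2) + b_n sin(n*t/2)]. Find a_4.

a_4 = (1/(2*pi)) ∫_{-2*pi}^{2*pi} ψ(t) cos(2*t) dt.
ψ is even and cos(2*t) is even, so the integrand is even and a_4 = 1/pi ∫_0^{2*pi} ψ(t) cos(2*t) dt.
Integrating by parts (boundary term plus one more integral), an antiderivative of (2*t) cos(2*t) is t*sin(2*t) + cos(2*t)/2; evaluating from 0 to 2*pi: ∫_{0}^{2*pi} (2*t) cos(2*t) dt = (1/2) - (1/2) = 0.
Hence a_4 = (1/pi)·(0) = 0.

0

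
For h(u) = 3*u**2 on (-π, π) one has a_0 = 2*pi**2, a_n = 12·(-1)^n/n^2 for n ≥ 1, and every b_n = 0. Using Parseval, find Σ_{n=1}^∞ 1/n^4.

Parseval: a_0^2/2 + Σ a_n^2 = (1/π) ∫_{-π}^{π} h(u)^2 du = 18*pi**4/5.
Subtract a_0^2/2 = 2*pi**4: Σ a_n^2 = 8*pi**4/5.
Since a_n^2 = 144/n^4, Σ 1/n^4 = pi**4/90.

pi**4/90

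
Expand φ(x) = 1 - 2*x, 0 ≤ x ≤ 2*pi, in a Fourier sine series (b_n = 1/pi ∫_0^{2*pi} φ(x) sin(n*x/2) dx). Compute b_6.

4/3

b_6 = 1/pi ∫_0^{2*pi} (1 - 2*x) sin(3*x) dx.
Integrating by parts (boundary term plus one more integral), an antiderivative of (1 - 2*x) sin(3*x) is 2*x*cos(3*x)/3 - 2*sin(3*x)/9 - cos(3*x)/3; evaluating from 0 to 2*pi: ∫_{0}^{2*pi} (1 - 2*x) sin(3*x) dx = (-1/3 + 4*pi/3) - (-1/3) = 4*pi/3.
Hence b_6 = (1/pi)·(4*pi/3) = 4/3.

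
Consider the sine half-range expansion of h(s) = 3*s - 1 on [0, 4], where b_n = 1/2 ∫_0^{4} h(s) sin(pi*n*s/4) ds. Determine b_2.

-12/pi

b_2 = 1/2 ∫_0^{4} (3*s - 1) sin(pi*s/2) ds.
Integrating by parts (boundary term plus one more integral), an antiderivative of (3*s - 1) sin(pi*s/2) is -6*s*cos(pi*s/2)/pi + 12*sin(pi*s/2)/pi**2 + 2*cos(pi*s/2)/pi; evaluating from 0 to 4: ∫_{0}^{4} (3*s - 1) sin(pi*s/2) ds = (-22/pi) - (2/pi) = -24/pi.
Hence b_2 = (1/2)·(-24/pi) = -12/pi.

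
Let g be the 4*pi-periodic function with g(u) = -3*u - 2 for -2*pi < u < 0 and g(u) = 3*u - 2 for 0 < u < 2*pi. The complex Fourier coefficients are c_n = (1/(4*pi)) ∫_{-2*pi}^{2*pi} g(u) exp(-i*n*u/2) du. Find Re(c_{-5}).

-12/(25*pi)

Since g is real-valued, Re(c_{-5}) = (1/(4*pi)) ∫_{-2*pi}^{2*pi} g(u) cos(-5*u/2) du = a_{5}/2.
g is even and cos(-5*u/2) is even, so the integrand is even: ∫_{-2*pi}^{2*pi} g(u) cos(-5*u/2) du = 2∫_0^{2*pi} g(u) cos(-5*u/2) du.
Integrating by parts (boundary term plus one more integral), an antiderivative of (3*u - 2) cos(-5*u/2) is 6*u*sin(5*u/2)/5 - 4*sin(5*u/2)/5 + 12*cos(5*u/2)/25; evaluating from 0 to 2*pi: ∫_{0}^{2*pi} (3*u - 2) cos(-5*u/2) du = (-12/25) - (12/25) = -24/25.
So ∫_{-2*pi}^{2*pi} g(u) cos(-5*u/2) du = -48/25.
Hence Re(c_{-5}) = (1/(4*pi))·(-48/25) = -12/(25*pi).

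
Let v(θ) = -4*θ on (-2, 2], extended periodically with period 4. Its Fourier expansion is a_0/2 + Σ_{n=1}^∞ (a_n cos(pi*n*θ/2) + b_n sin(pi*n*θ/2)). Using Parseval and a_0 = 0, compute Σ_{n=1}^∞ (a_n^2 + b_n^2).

Parseval: a_0^2/2 + Σ_{n≥1} (a_n^2+b_n^2) = 1/2 ∫_{-2}^{2} v(θ)^2 dθ = 128/3.
Subtract a_0^2/2 = 0: Σ (a_n^2+b_n^2) = 128/3.

128/3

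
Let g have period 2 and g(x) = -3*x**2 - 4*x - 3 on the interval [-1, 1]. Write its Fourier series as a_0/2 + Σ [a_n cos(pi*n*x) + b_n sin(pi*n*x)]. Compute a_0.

a_0 = ∫_{-1}^{1} g(x) dx = -8.

-8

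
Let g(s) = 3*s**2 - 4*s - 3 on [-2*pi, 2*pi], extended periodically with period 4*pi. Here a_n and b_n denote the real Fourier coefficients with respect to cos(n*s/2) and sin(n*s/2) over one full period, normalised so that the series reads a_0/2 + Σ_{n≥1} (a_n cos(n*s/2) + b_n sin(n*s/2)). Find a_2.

12

a_2 = (1/(2*pi)) ∫_{-2*pi}^{2*pi} g(s) cos(s) ds.
Integrating by parts twice (tabular method), an antiderivative of (3*s**2 - 4*s - 3) cos(s) is 3*s**2*sin(s) - 4*s*sin(s) + 6*s*cos(s) - 9*sin(s) - 4*cos(s); evaluating from -2*pi to 2*pi: ∫_{-2*pi}^{2*pi} (3*s**2 - 4*s - 3) cos(s) ds = (-4 + 12*pi) - (-12*pi - 4) = 24*pi.
Hence a_2 = (1/(2*pi))·(24*pi) = 12.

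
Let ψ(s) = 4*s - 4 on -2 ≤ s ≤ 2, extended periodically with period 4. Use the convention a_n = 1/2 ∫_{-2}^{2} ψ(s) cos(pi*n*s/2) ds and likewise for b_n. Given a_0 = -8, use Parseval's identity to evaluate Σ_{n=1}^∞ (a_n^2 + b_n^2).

Parseval: a_0^2/2 + Σ_{n≥1} (a_n^2+b_n^2) = 1/2 ∫_{-2}^{2} ψ(s)^2 ds = 224/3.
Subtract a_0^2/2 = 32: Σ (a_n^2+b_n^2) = 128/3.

128/3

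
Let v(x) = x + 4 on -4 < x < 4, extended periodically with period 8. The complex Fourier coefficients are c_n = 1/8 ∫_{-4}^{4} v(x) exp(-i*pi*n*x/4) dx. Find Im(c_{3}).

-4/(3*pi)

Since v is real-valued, Im(c_{3}) = -1/8 ∫_{-4}^{4} v(x) sin(3*pi*x/4) dx = -b_{3}/2.
Integrating by parts (boundary term plus one more integral), an antiderivative of (x + 4) sin(3*pi*x/4) is -4*x*cos(3*pi*x/4)/(3*pi) + 16*sin(3*pi*x/4)/(9*pi**2) - 16*cos(3*pi*x/4)/(3*pi); evaluating from -4 to 4: ∫_{-4}^{4} (x + 4) sin(3*pi*x/4) dx = (32/(3*pi)) - (0) = 32/(3*pi).
Hence Im(c_{3}) = (-1/8)·(32/(3*pi)) = -4/(3*pi).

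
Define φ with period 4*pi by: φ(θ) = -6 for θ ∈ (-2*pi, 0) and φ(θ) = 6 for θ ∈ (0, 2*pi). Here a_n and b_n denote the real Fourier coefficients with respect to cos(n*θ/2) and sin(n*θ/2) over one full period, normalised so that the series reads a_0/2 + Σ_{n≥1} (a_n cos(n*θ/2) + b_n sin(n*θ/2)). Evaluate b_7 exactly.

b_7 = (1/(2*pi)) ∫_{-2*pi}^{2*pi} φ(θ) sin(7*θ/2) dθ.
φ is odd and sin(7*θ/2) is odd, so the integrand is even and b_7 = 1/pi ∫_0^{2*pi} φ(θ) sin(7*θ/2) dθ.
Directly, an antiderivative of (6) sin(7*θ/2) is -12*cos(7*θ/2)/7; evaluating from 0 to 2*pi: ∫_{0}^{2*pi} (6) sin(7*θ/2) dθ = (12/7) - (-12/7) = 24/7.
Hence b_7 = (1/pi)·(24/7) = 24/(7*pi).

24/(7*pi)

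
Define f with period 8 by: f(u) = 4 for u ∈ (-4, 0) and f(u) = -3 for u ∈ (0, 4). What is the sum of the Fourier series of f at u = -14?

u = -14 differs from u = 2 by -2 full period(s), and the series is 8-periodic.
f is continuous at u = 2 with value -3, so the series converges to -3 there.

-3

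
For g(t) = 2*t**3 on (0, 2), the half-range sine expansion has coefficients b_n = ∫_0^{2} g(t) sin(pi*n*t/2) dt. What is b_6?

8*(1 - 6*pi**2)/(9*pi**3)

b_6 = ∫_0^{2} (2*t**3) sin(3*pi*t) dt.
Integrating by parts three times (tabular method), an antiderivative of (2*t**3) sin(3*pi*t) is -2*t**3*cos(3*pi*t)/(3*pi) + 2*t**2*sin(3*pi*t)/(3*pi**2) + 4*t*cos(3*pi*t)/(9*pi**3) - 4*sin(3*pi*t)/(27*pi**4); evaluating from 0 to 2: ∫_{0}^{2} (2*t**3) sin(3*pi*t) dt = (8*(1 - 6*pi**2)/(9*pi**3)) - (0) = 8*(1 - 6*pi**2)/(9*pi**3).
Hence b_6 = 8*(1 - 6*pi**2)/(9*pi**3).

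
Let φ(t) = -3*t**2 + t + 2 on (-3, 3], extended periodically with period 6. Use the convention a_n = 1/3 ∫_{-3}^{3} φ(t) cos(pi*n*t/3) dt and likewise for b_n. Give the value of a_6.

-3/pi**2

a_6 = 1/3 ∫_{-3}^{3} φ(t) cos(2*pi*t) dt.
Integrating by parts twice (tabular method), an antiderivative of (-3*t**2 + t + 2) cos(2*pi*t) is -3*t**2*sin(2*pi*t)/(2*pi) + t*sin(2*pi*t)/(2*pi) - 3*t*cos(2*pi*t)/(2*pi**2) + 3*sin(2*pi*t)/(4*pi**3) + sin(2*pi*t)/pi + cos(2*pi*t)/(4*pi**2); evaluating from -3 to 3: ∫_{-3}^{3} (-3*t**2 + t + 2) cos(2*pi*t) dt = (-17/(4*pi**2)) - (19/(4*pi**2)) = -9/pi**2.
Hence a_6 = (1/3)·(-9/pi**2) = -3/pi**2.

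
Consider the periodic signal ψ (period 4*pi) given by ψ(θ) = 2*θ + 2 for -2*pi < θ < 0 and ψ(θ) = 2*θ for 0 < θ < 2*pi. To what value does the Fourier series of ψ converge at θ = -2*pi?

1

At θ = -2*pi the one-sided limits are ψ(-2*pi^-) = 4*pi and ψ(-2*pi^+) = 2 - 4*pi.
By Dirichlet's theorem the series converges to their average, [(4*pi) + (2 - 4*pi)]/2 = 1.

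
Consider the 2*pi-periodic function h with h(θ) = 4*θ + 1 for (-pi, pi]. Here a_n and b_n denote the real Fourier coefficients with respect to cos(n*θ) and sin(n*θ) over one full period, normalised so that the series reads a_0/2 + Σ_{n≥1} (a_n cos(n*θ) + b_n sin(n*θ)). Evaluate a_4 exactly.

0

a_4 = 1/pi ∫_{-pi}^{pi} h(θ) cos(4*θ) dθ.
Integrating by parts (boundary term plus one more integral), an antiderivative of (4*θ + 1) cos(4*θ) is θ*sin(4*θ) + sin(4*θ)/4 + cos(4*θ)/4; evaluating from -pi to pi: ∫_{-pi}^{pi} (4*θ + 1) cos(4*θ) dθ = (1/4) - (1/4) = 0.
Hence a_4 = (1/pi)·(0) = 0.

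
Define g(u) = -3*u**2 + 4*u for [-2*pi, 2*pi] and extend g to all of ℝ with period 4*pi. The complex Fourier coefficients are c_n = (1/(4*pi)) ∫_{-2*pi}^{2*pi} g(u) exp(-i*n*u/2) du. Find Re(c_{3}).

8/3

Since g is real-valued, Re(c_{3}) = (1/(4*pi)) ∫_{-2*pi}^{2*pi} g(u) cos(3*u/2) du = a_{3}/2.
Integrating by parts twice (tabular method), an antiderivative of (-3*u**2 + 4*u) cos(3*u/2) is -2*u**2*sin(3*u/2) + 8*u*sin(3*u/2)/3 - 8*u*cos(3*u/2)/3 + 16*sin(3*u/2)/9 + 16*cos(3*u/2)/9; evaluating from -2*pi to 2*pi: ∫_{-2*pi}^{2*pi} (-3*u**2 + 4*u) cos(3*u/2) du = (-16/9 + 16*pi/3) - (-16*pi/3 - 16/9) = 32*pi/3.
Hence Re(c_{3}) = (1/(4*pi))·(32*pi/3) = 8/3.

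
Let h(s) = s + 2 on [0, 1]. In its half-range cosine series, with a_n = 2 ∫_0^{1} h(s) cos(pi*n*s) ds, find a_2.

a_2 = 2 ∫_0^{1} (s + 2) cos(2*pi*s) ds.
Integrating by parts (boundary term plus one more integral), an antiderivative of (s + 2) cos(2*pi*s) is s*sin(2*pi*s)/(2*pi) + sin(2*pi*s)/pi + cos(2*pi*s)/(4*pi**2); evaluating from 0 to 1: ∫_{0}^{1} (s + 2) cos(2*pi*s) ds = (1/(4*pi**2)) - (1/(4*pi**2)) = 0.
Hence a_2 = 2·(0) = 0.

0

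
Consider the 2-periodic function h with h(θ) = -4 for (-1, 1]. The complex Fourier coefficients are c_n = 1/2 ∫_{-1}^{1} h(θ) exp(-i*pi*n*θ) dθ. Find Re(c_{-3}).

Since h is real-valued, Re(c_{-3}) = 1/2 ∫_{-1}^{1} h(θ) cos(-3*pi*θ) dθ = a_{3}/2.
h is even and cos(-3*pi*θ) is even, so the integrand is even: ∫_{-1}^{1} h(θ) cos(-3*pi*θ) dθ = 2∫_0^{1} h(θ) cos(-3*pi*θ) dθ.
Directly, an antiderivative of (-4) cos(-3*pi*θ) is -4*sin(3*pi*θ)/(3*pi); evaluating from 0 to 1: ∫_{0}^{1} (-4) cos(-3*pi*θ) dθ = (0) - (0) = 0.
So ∫_{-1}^{1} h(θ) cos(-3*pi*θ) dθ = 0.
Hence Re(c_{-3}) = (1/2)·(0) = 0.

0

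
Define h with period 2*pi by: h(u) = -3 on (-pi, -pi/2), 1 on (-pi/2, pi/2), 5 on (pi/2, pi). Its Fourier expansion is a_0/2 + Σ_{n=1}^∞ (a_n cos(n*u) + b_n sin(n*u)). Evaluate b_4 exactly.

b_4 = 1/pi ∫_{-pi}^{pi} h(u) sin(4*u) du.
Split the integral at the breakpoints.
Directly, an antiderivative of (-3) sin(4*u) is 3*cos(4*u)/4; evaluating from -pi to -pi/2: ∫_{-pi}^{-pi/2} (-3) sin(4*u) du = (3/4) - (3/4) = 0.
Directly, an antiderivative of (1) sin(4*u) is -cos(4*u)/4; evaluating from -pi/2 to pi/2: ∫_{-pi/2}^{pi/2} (1) sin(4*u) du = (-1/4) - (-1/4) = 0.
Directly, an antiderivative of (5) sin(4*u) is -5*cos(4*u)/4; evaluating from pi/2 to pi: ∫_{pi/2}^{pi} (5) sin(4*u) du = (-5/4) - (-5/4) = 0.
Summing the pieces and multiplying by (1/pi) gives b_4 = 0.

0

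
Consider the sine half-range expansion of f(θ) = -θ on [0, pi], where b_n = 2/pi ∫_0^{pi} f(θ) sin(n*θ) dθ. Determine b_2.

b_2 = 2/pi ∫_0^{pi} (-θ) sin(2*θ) dθ.
Integrating by parts (boundary term plus one more integral), an antiderivative of (-θ) sin(2*θ) is θ*cos(2*θ)/2 - sin(2*θ)/4; evaluating from 0 to pi: ∫_{0}^{pi} (-θ) sin(2*θ) dθ = (pi/2) - (0) = pi/2.
Hence b_2 = (2/pi)·(pi/2) = 1.

1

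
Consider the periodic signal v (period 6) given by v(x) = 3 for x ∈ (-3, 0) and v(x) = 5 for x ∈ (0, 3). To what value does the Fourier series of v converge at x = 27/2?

5

x = 27/2 differs from x = 3/2 by 2 full period(s), and the series is 6-periodic.
v is continuous at x = 3/2 with value 5, so the series converges to 5 there.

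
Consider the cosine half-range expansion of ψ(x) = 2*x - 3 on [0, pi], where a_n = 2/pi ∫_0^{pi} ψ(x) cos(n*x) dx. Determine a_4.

0

a_4 = 2/pi ∫_0^{pi} (2*x - 3) cos(4*x) dx.
Integrating by parts (boundary term plus one more integral), an antiderivative of (2*x - 3) cos(4*x) is x*sin(4*x)/2 - 3*sin(4*x)/4 + cos(4*x)/8; evaluating from 0 to pi: ∫_{0}^{pi} (2*x - 3) cos(4*x) dx = (1/8) - (1/8) = 0.
Hence a_4 = (2/pi)·(0) = 0.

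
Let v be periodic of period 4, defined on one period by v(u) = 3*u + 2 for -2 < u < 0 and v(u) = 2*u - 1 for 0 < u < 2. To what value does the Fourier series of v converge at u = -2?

-1/2

At u = -2 the one-sided limits are v(-2^-) = 3 and v(-2^+) = -4.
By Dirichlet's theorem the series converges to their average, [(3) + (-4)]/2 = -1/2.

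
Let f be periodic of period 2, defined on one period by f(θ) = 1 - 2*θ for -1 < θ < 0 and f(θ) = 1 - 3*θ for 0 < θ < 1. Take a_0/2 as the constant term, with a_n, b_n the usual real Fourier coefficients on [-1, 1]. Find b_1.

-5/pi

b_1 = ∫_{-1}^{1} f(θ) sin(pi*θ) dθ.
Split the integral at the breakpoints.
Integrating by parts (boundary term plus one more integral), an antiderivative of (1 - 2*θ) sin(pi*θ) is 2*θ*cos(pi*θ)/pi - 2*sin(pi*θ)/pi**2 - cos(pi*θ)/pi; evaluating from -1 to 0: ∫_{-1}^{0} (1 - 2*θ) sin(pi*θ) dθ = (-1/pi) - (3/pi) = -4/pi.
Integrating by parts (boundary term plus one more integral), an antiderivative of (1 - 3*θ) sin(pi*θ) is 3*θ*cos(pi*θ)/pi - 3*sin(pi*θ)/pi**2 - cos(pi*θ)/pi; evaluating from 0 to 1: ∫_{0}^{1} (1 - 3*θ) sin(pi*θ) dθ = (-2/pi) - (-1/pi) = -1/pi.
Summing the pieces gives b_1 = -5/pi.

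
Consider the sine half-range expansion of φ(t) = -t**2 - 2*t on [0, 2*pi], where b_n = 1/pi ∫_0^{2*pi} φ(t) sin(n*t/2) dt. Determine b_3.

b_3 = 1/pi ∫_0^{2*pi} (-t**2 - 2*t) sin(3*t/2) dt.
Integrating by parts twice (tabular method), an antiderivative of (-t**2 - 2*t) sin(3*t/2) is 2*t**2*cos(3*t/2)/3 - 8*t*sin(3*t/2)/9 + 4*t*cos(3*t/2)/3 - 8*sin(3*t/2)/9 - 16*cos(3*t/2)/27; evaluating from 0 to 2*pi: ∫_{0}^{2*pi} (-t**2 - 2*t) sin(3*t/2) dt = (-8*pi**2/3 - 8*pi/3 + 16/27) - (-16/27) = -8*pi**2/3 - 8*pi/3 + 32/27.
Hence b_3 = (1/pi)·(-8*pi**2/3 - 8*pi/3 + 32/27) = 8*(-9*pi**2 - 9*pi + 4)/(27*pi).

8*(-9*pi**2 - 9*pi + 4)/(27*pi)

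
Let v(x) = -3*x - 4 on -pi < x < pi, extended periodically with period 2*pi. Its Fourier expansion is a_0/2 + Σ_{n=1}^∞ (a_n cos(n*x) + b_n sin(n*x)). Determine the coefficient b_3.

-2

b_3 = 1/pi ∫_{-pi}^{pi} v(x) sin(3*x) dx.
Integrating by parts (boundary term plus one more integral), an antiderivative of (-3*x - 4) sin(3*x) is x*cos(3*x) - sin(3*x)/3 + 4*cos(3*x)/3; evaluating from -pi to pi: ∫_{-pi}^{pi} (-3*x - 4) sin(3*x) dx = (-pi - 4/3) - (-4/3 + pi) = -2*pi.
Hence b_3 = (1/pi)·(-2*pi) = -2.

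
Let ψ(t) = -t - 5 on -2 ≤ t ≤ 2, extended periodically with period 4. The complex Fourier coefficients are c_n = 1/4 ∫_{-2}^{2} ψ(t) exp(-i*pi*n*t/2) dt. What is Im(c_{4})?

-1/(2*pi)

Since ψ is real-valued, Im(c_{4}) = -1/4 ∫_{-2}^{2} ψ(t) sin(2*pi*t) dt = -b_{4}/2.
Integrating by parts (boundary term plus one more integral), an antiderivative of (-t - 5) sin(2*pi*t) is t*cos(2*pi*t)/(2*pi) - sin(2*pi*t)/(4*pi**2) + 5*cos(2*pi*t)/(2*pi); evaluating from -2 to 2: ∫_{-2}^{2} (-t - 5) sin(2*pi*t) dt = (7/(2*pi)) - (3/(2*pi)) = 2/pi.
Hence Im(c_{4}) = (-1/4)·(2/pi) = -1/(2*pi).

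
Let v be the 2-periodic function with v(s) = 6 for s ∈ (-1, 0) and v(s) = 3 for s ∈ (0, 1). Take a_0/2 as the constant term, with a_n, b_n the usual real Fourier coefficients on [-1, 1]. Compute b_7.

b_7 = ∫_{-1}^{1} v(s) sin(7*pi*s) ds.
Split the integral at the breakpoints.
Directly, an antiderivative of (6) sin(7*pi*s) is -6*cos(7*pi*s)/(7*pi); evaluating from -1 to 0: ∫_{-1}^{0} (6) sin(7*pi*s) ds = (-6/(7*pi)) - (6/(7*pi)) = -12/(7*pi).
Directly, an antiderivative of (3) sin(7*pi*s) is -3*cos(7*pi*s)/(7*pi); evaluating from 0 to 1: ∫_{0}^{1} (3) sin(7*pi*s) ds = (3/(7*pi)) - (-3/(7*pi)) = 6/(7*pi).
Summing the pieces gives b_7 = -6/(7*pi).

-6/(7*pi)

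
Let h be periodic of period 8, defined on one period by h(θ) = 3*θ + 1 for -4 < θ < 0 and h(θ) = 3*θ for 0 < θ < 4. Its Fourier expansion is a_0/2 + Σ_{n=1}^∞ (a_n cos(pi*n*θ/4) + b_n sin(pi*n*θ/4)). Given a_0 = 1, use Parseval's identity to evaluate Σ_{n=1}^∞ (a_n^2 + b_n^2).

169/2

Parseval: a_0^2/2 + Σ_{n≥1} (a_n^2+b_n^2) = 1/4 ∫_{-4}^{4} h(θ)^2 dθ = 85.
Subtract a_0^2/2 = 1/2: Σ (a_n^2+b_n^2) = 169/2.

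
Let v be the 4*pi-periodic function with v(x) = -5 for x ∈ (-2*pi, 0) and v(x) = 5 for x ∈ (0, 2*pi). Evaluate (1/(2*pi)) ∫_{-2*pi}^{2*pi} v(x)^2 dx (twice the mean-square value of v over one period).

(1/(2*pi)) ∫_{-2*pi}^{2*pi} v(x)^2 dx = (1/(2*pi)) · (100*pi) = 50.

50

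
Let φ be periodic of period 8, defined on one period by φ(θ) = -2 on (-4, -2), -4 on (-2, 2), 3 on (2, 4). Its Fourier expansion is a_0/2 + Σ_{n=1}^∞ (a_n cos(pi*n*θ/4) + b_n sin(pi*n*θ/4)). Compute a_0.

-7/2

a_0 = 1/4 ∫_{-4}^{4} φ(θ) dθ = 1/4 · (-14) = -7/2.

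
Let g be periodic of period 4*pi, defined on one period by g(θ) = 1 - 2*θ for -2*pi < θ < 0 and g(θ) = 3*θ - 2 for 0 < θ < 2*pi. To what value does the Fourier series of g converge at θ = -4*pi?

θ = -4*pi differs from θ = 0 by -1 full period(s), and the series is 4*pi-periodic.
At θ = 0 the one-sided limits are g(0^-) = 1 and g(0^+) = -2.
By Dirichlet's theorem the series converges to their average, [(1) + (-2)]/2 = -1/2.

-1/2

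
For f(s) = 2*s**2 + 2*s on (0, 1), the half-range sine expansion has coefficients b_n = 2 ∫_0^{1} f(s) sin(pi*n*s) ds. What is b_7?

b_7 = 2 ∫_0^{1} (2*s**2 + 2*s) sin(7*pi*s) ds.
Integrating by parts twice (tabular method), an antiderivative of (2*s**2 + 2*s) sin(7*pi*s) is -2*s**2*cos(7*pi*s)/(7*pi) + 4*s*sin(7*pi*s)/(49*pi**2) - 2*s*cos(7*pi*s)/(7*pi) + 2*sin(7*pi*s)/(49*pi**2) + 4*cos(7*pi*s)/(343*pi**3); evaluating from 0 to 1: ∫_{0}^{1} (2*s**2 + 2*s) sin(7*pi*s) ds = (4*(-1 + 49*pi**2)/(343*pi**3)) - (4/(343*pi**3)) = 4*(-2 + 49*pi**2)/(343*pi**3).
Hence b_7 = 2·(4*(-2 + 49*pi**2)/(343*pi**3)) = 8*(-2 + 49*pi**2)/(343*pi**3).

8*(-2 + 49*pi**2)/(343*pi**3)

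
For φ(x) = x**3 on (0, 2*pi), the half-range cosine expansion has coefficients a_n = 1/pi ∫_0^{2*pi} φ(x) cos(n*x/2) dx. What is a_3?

16*(4 - 9*pi**2)/(27*pi)

a_3 = 1/pi ∫_0^{2*pi} (x**3) cos(3*x/2) dx.
Integrating by parts three times (tabular method), an antiderivative of (x**3) cos(3*x/2) is 2*x**3*sin(3*x/2)/3 + 4*x**2*cos(3*x/2)/3 - 16*x*sin(3*x/2)/9 - 32*cos(3*x/2)/27; evaluating from 0 to 2*pi: ∫_{0}^{2*pi} (x**3) cos(3*x/2) dx = (32/27 - 16*pi**2/3) - (-32/27) = 64/27 - 16*pi**2/3.
Hence a_3 = (1/pi)·(64/27 - 16*pi**2/3) = 16*(4 - 9*pi**2)/(27*pi).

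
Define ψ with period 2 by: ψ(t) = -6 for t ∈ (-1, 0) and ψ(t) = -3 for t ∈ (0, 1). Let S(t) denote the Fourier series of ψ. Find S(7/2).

t = 7/2 differs from t = -1/2 by 2 full period(s), and the series is 2-periodic.
ψ is continuous at t = -1/2 with value -6, so the series converges to -6 there.

-6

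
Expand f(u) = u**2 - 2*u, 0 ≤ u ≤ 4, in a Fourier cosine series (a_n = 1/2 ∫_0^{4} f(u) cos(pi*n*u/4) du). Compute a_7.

a_7 = 1/2 ∫_0^{4} (u**2 - 2*u) cos(7*pi*u/4) du.
Integrating by parts twice (tabular method), an antiderivative of (u**2 - 2*u) cos(7*pi*u/4) is 4*u**2*sin(7*pi*u/4)/(7*pi) - 8*u*sin(7*pi*u/4)/(7*pi) + 32*u*cos(7*pi*u/4)/(49*pi**2) - 128*sin(7*pi*u/4)/(343*pi**3) - 32*cos(7*pi*u/4)/(49*pi**2); evaluating from 0 to 4: ∫_{0}^{4} (u**2 - 2*u) cos(7*pi*u/4) du = (-96/(49*pi**2)) - (-32/(49*pi**2)) = -64/(49*pi**2).
Hence a_7 = (1/2)·(-64/(49*pi**2)) = -32/(49*pi**2).

-32/(49*pi**2)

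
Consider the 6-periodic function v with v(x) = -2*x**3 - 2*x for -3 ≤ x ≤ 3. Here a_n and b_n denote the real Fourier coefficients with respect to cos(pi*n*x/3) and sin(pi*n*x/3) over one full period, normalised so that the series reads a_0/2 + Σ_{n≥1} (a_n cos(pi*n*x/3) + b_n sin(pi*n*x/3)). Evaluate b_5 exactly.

-24/pi + 648/(125*pi**3)

b_5 = 1/3 ∫_{-3}^{3} v(x) sin(5*pi*x/3) dx.
v is odd and sin(5*pi*x/3) is odd, so the integrand is even and b_5 = 2/3 ∫_0^{3} v(x) sin(5*pi*x/3) dx.
Integrating by parts three times (tabular method), an antiderivative of (-2*x**3 - 2*x) sin(5*pi*x/3) is 6*x**3*cos(5*pi*x/3)/(5*pi) - 54*x**2*sin(5*pi*x/3)/(25*pi**2) - 324*x*cos(5*pi*x/3)/(125*pi**3) + 6*x*cos(5*pi*x/3)/(5*pi) - 18*sin(5*pi*x/3)/(25*pi**2) + 972*sin(5*pi*x/3)/(625*pi**4); evaluating from 0 to 3: ∫_{0}^{3} (-2*x**3 - 2*x) sin(5*pi*x/3) dx = (-36/pi + 972/(125*pi**3)) - (0) = -36/pi + 972/(125*pi**3).
Hence b_5 = (2/3)·(-36/pi + 972/(125*pi**3)) = -24/pi + 648/(125*pi**3).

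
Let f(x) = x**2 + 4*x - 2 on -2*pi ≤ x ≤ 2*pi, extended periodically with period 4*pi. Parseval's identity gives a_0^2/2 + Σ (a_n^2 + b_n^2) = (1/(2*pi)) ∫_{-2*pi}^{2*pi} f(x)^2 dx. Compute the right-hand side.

8 + 32*pi**2 + 32*pi**4/5

(1/(2*pi)) ∫_{-2*pi}^{2*pi} f(x)^2 dx = (1/(2*pi)) · (16*pi + 64*pi**3 + 64*pi**5/5) = 8 + 32*pi**2 + 32*pi**4/5.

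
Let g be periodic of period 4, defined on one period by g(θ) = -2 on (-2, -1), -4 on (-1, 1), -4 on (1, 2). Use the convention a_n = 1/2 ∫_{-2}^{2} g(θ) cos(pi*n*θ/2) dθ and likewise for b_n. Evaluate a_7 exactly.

a_7 = 1/2 ∫_{-2}^{2} g(θ) cos(7*pi*θ/2) dθ.
Split the integral at the breakpoints.
Directly, an antiderivative of (-2) cos(7*pi*θ/2) is -4*sin(7*pi*θ/2)/(7*pi); evaluating from -2 to -1: ∫_{-2}^{-1} (-2) cos(7*pi*θ/2) dθ = (-4/(7*pi)) - (0) = -4/(7*pi).
Directly, an antiderivative of (-4) cos(7*pi*θ/2) is -8*sin(7*pi*θ/2)/(7*pi); evaluating from -1 to 1: ∫_{-1}^{1} (-4) cos(7*pi*θ/2) dθ = (8/(7*pi)) - (-8/(7*pi)) = 16/(7*pi).
Directly, an antiderivative of (-4) cos(7*pi*θ/2) is -8*sin(7*pi*θ/2)/(7*pi); evaluating from 1 to 2: ∫_{1}^{2} (-4) cos(7*pi*θ/2) dθ = (0) - (8/(7*pi)) = -8/(7*pi).
Summing the pieces and multiplying by (1/2) gives a_7 = 2/(7*pi).

2/(7*pi)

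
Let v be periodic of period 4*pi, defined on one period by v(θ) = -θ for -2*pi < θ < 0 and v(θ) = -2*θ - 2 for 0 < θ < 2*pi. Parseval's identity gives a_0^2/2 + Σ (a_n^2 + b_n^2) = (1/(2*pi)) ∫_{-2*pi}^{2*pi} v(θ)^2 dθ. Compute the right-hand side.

4 + 8*pi + 20*pi**2/3

(1/(2*pi)) ∫_{-2*pi}^{2*pi} v(θ)^2 dθ = (1/(2*pi)) · (8*pi*(3 + 6*pi + 5*pi**2)/3) = 4 + 8*pi + 20*pi**2/3.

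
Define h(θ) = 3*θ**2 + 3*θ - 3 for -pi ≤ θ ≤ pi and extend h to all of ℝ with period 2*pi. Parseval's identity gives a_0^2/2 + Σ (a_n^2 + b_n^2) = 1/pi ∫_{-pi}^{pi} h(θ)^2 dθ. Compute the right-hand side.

-6*pi**2 + 18 + 18*pi**4/5

1/pi ∫_{-pi}^{pi} h(θ)^2 dθ = 1/pi · (6*pi*(-pi**2 + 3 + 3*pi**4/5)) = -6*pi**2 + 18 + 18*pi**4/5.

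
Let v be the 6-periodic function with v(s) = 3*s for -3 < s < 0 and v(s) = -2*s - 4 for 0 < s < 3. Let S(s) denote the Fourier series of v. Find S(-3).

s = -3 differs from s = 3 by -1 full period(s), and the series is 6-periodic.
At s = 3 the one-sided limits are v(3^-) = -10 and v(3^+) = -9.
By Dirichlet's theorem the series converges to their average, [(-10) + (-9)]/2 = -19/2.

-19/2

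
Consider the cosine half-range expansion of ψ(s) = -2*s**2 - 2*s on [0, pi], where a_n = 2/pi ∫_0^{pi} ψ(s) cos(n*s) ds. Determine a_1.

a_1 = 2/pi ∫_0^{pi} (-2*s**2 - 2*s) cos(s) ds.
Integrating by parts twice (tabular method), an antiderivative of (-2*s**2 - 2*s) cos(s) is -2*s**2*sin(s) - 2*s*sin(s) - 4*s*cos(s) + 4*sin(s) - 2*cos(s); evaluating from 0 to pi: ∫_{0}^{pi} (-2*s**2 - 2*s) cos(s) ds = (2 + 4*pi) - (-2) = 4 + 4*pi.
Hence a_1 = (2/pi)·(4 + 4*pi) = 8/pi + 8.

8/pi + 8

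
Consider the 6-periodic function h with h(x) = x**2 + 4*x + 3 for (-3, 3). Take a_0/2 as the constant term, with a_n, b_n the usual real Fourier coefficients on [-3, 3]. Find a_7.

-36/(49*pi**2)

a_7 = 1/3 ∫_{-3}^{3} h(x) cos(7*pi*x/3) dx.
Integrating by parts twice (tabular method), an antiderivative of (x**2 + 4*x + 3) cos(7*pi*x/3) is 3*x**2*sin(7*pi*x/3)/(7*pi) + 12*x*sin(7*pi*x/3)/(7*pi) + 18*x*cos(7*pi*x/3)/(49*pi**2) - 54*sin(7*pi*x/3)/(343*pi**3) + 9*sin(7*pi*x/3)/(7*pi) + 36*cos(7*pi*x/3)/(49*pi**2); evaluating from -3 to 3: ∫_{-3}^{3} (x**2 + 4*x + 3) cos(7*pi*x/3) dx = (-90/(49*pi**2)) - (18/(49*pi**2)) = -108/(49*pi**2).
Hence a_7 = (1/3)·(-108/(49*pi**2)) = -36/(49*pi**2).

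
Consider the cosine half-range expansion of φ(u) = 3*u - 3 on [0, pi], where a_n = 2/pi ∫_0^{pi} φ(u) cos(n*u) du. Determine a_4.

0

a_4 = 2/pi ∫_0^{pi} (3*u - 3) cos(4*u) du.
Integrating by parts (boundary term plus one more integral), an antiderivative of (3*u - 3) cos(4*u) is 3*u*sin(4*u)/4 - 3*sin(4*u)/4 + 3*cos(4*u)/16; evaluating from 0 to pi: ∫_{0}^{pi} (3*u - 3) cos(4*u) du = (3/16) - (3/16) = 0.
Hence a_4 = (2/pi)·(0) = 0.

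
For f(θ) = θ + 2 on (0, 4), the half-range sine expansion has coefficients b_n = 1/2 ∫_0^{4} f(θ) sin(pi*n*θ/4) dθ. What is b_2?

-4/pi

b_2 = 1/2 ∫_0^{4} (θ + 2) sin(pi*θ/2) dθ.
Integrating by parts (boundary term plus one more integral), an antiderivative of (θ + 2) sin(pi*θ/2) is -2*θ*cos(pi*θ/2)/pi + 4*sin(pi*θ/2)/pi**2 - 4*cos(pi*θ/2)/pi; evaluating from 0 to 4: ∫_{0}^{4} (θ + 2) sin(pi*θ/2) dθ = (-12/pi) - (-4/pi) = -8/pi.
Hence b_2 = (1/2)·(-8/pi) = -4/pi.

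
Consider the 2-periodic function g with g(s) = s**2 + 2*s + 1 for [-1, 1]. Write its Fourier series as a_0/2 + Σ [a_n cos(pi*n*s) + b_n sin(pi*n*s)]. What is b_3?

4/(3*pi)

b_3 = ∫_{-1}^{1} g(s) sin(3*pi*s) ds.
Integrating by parts twice (tabular method), an antiderivative of (s**2 + 2*s + 1) sin(3*pi*s) is -s**2*cos(3*pi*s)/(3*pi) + 2*s*sin(3*pi*s)/(9*pi**2) - 2*s*cos(3*pi*s)/(3*pi) + 2*sin(3*pi*s)/(9*pi**2) - cos(3*pi*s)/(3*pi) + 2*cos(3*pi*s)/(27*pi**3); evaluating from -1 to 1: ∫_{-1}^{1} (s**2 + 2*s + 1) sin(3*pi*s) ds = (2*(-1 + 18*pi**2)/(27*pi**3)) - (-2/(27*pi**3)) = 4/(3*pi).
Hence b_3 = 4/(3*pi).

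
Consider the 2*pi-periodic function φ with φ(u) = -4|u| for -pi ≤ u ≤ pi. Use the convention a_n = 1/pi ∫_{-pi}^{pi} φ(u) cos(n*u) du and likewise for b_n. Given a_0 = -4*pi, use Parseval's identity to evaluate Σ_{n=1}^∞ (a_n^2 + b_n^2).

8*pi**2/3

Parseval: a_0^2/2 + Σ_{n≥1} (a_n^2+b_n^2) = 1/pi ∫_{-pi}^{pi} φ(u)^2 du = 32*pi**2/3.
Subtract a_0^2/2 = 8*pi**2: Σ (a_n^2+b_n^2) = 8*pi**2/3.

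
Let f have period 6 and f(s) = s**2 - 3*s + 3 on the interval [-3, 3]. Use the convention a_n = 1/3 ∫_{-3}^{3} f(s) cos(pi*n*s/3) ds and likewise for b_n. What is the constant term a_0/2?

6

a_0 = 1/3 ∫_{-3}^{3} f(s) ds = 1/3 · (36) = 12.
So the constant term a_0/2 = 6.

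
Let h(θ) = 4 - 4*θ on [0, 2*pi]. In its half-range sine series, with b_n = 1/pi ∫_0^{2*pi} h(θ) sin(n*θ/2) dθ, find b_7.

b_7 = 1/pi ∫_0^{2*pi} (4 - 4*θ) sin(7*θ/2) dθ.
Integrating by parts (boundary term plus one more integral), an antiderivative of (4 - 4*θ) sin(7*θ/2) is 8*θ*cos(7*θ/2)/7 - 16*sin(7*θ/2)/49 - 8*cos(7*θ/2)/7; evaluating from 0 to 2*pi: ∫_{0}^{2*pi} (4 - 4*θ) sin(7*θ/2) dθ = (8/7 - 16*pi/7) - (-8/7) = 16/7 - 16*pi/7.
Hence b_7 = (1/pi)·(16/7 - 16*pi/7) = 16*(1 - pi)/(7*pi).

16*(1 - pi)/(7*pi)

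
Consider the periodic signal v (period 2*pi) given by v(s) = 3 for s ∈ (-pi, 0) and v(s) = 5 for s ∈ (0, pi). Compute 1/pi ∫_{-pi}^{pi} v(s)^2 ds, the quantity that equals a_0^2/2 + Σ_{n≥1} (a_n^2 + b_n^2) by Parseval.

1/pi ∫_{-pi}^{pi} v(s)^2 ds = 1/pi · (34*pi) = 34.

34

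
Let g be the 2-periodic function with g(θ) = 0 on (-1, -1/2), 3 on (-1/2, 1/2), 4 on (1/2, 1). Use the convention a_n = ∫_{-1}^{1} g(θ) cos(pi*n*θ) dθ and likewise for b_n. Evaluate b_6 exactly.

-4/(3*pi)

b_6 = ∫_{-1}^{1} g(θ) sin(6*pi*θ) dθ.
Split the integral at the breakpoints.
∫_{-1}^{-1/2} (0) sin(6*pi*θ) dθ = 0.
Directly, an antiderivative of (3) sin(6*pi*θ) is -cos(6*pi*θ)/(2*pi); evaluating from -1/2 to 1/2: ∫_{-1/2}^{1/2} (3) sin(6*pi*θ) dθ = (1/(2*pi)) - (1/(2*pi)) = 0.
Directly, an antiderivative of (4) sin(6*pi*θ) is -2*cos(6*pi*θ)/(3*pi); evaluating from 1/2 to 1: ∫_{1/2}^{1} (4) sin(6*pi*θ) dθ = (-2/(3*pi)) - (2/(3*pi)) = -4/(3*pi).
Summing the pieces gives b_6 = -4/(3*pi).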